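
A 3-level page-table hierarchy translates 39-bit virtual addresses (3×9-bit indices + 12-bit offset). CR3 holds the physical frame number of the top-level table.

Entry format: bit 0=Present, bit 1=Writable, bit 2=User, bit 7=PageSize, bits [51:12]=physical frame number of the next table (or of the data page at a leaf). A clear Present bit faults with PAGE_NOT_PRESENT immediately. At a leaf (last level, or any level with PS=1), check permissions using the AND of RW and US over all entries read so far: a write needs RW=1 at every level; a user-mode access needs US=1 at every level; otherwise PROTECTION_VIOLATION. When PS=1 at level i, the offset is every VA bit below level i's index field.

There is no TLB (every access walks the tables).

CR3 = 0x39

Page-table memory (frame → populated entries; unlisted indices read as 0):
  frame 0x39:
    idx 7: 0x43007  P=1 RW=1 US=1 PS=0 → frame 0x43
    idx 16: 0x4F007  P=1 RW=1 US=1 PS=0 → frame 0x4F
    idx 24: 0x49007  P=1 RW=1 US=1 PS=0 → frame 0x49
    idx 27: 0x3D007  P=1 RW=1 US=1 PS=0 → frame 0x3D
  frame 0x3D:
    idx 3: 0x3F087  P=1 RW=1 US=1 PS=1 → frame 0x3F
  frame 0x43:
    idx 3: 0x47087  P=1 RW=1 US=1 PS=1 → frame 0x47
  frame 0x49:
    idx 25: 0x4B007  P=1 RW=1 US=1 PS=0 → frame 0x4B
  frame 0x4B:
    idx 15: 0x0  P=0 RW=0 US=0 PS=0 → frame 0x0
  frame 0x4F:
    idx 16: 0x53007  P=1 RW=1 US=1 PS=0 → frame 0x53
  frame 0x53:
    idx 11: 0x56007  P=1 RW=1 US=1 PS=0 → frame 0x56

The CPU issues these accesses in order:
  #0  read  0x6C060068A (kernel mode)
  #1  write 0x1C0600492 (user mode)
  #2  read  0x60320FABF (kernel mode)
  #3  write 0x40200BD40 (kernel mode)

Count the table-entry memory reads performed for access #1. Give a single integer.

Trace:
#0 VA=0x6C060068A (r,kernel):
  L0 @0x39[27] → 0x3D007  P=1,RW=1,US=1,PS=0
  L1 @0x3D[3] → 0x3F087  P=1,RW=1,US=1,PS=1
  → PA=0x3F68A (huge @L1)  (2 entries read)
#1 VA=0x1C0600492 (w,user):
  L0 @0x39[7] → 0x43007  P=1,RW=1,US=1,PS=0
  L1 @0x43[3] → 0x47087  P=1,RW=1,US=1,PS=1
  → PA=0x47492 (huge @L1)  (2 entries read)
#2 VA=0x60320FABF (r,kernel):
  L0 @0x39[24] → 0x49007  P=1,RW=1,US=1,PS=0
  L1 @0x49[25] → 0x4B007  P=1,RW=1,US=1,PS=0
  L2 @0x4B[15] → 0x0  P=0,RW=0,US=0,PS=0
  ⇒ fault: PAGE_NOT_PRESENT  — 3 lookups
#3 VA=0x40200BD40 (w,kernel):
  L0 @0x39[16] → 0x4F007  P=1,RW=1,US=1,PS=0
  L1 @0x4F[16] → 0x53007  P=1,RW=1,US=1,PS=0
  L2 @0x53[11] → 0x56007  P=1,RW=1,US=1,PS=0
  → PA=0x56D40  (3 entries read)

Entries read for #1: 2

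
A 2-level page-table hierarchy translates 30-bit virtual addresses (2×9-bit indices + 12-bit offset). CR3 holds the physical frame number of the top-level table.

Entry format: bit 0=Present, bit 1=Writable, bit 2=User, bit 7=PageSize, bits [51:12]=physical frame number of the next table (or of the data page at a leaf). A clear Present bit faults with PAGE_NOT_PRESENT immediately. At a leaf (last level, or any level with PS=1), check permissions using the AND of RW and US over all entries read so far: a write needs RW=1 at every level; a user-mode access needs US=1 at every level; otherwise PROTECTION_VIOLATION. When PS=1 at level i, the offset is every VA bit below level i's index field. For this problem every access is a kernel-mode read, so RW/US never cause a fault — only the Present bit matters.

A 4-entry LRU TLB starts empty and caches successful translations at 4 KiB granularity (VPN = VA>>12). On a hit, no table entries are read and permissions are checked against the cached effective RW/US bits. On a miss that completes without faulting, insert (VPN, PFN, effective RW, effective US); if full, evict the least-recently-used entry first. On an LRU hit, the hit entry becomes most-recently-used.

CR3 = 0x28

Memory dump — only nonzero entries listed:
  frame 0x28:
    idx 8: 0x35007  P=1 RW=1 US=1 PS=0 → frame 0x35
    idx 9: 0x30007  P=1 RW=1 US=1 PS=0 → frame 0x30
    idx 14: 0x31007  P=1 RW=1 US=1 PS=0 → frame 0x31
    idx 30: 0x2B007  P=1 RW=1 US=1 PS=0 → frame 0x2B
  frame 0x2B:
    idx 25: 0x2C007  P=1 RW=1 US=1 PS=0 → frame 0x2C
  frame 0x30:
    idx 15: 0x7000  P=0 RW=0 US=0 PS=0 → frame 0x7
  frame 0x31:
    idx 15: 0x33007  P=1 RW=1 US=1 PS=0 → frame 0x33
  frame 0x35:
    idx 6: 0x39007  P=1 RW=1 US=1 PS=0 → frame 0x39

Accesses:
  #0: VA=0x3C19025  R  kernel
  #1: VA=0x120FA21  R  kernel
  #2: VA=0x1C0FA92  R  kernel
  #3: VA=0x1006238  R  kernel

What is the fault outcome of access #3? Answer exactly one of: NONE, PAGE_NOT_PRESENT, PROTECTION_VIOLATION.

Per-access translation:
#0 VA=0x3C19025 (r,kernel):
  L0: frame=0x28 idx=30 entry=0x2B007 [P=1 RW=1 US=1 PS=0]
  L1: frame=0x2B idx=25 entry=0x2C007 [P=1 RW=1 US=1 PS=0]
  → PA=0x2C025  (2 entries read)
#1 VA=0x120FA21 (r,kernel):
  L0: frame=0x28 idx=9 entry=0x30007 [P=1 RW=1 US=1 PS=0]
  L1: frame=0x30 idx=15 entry=0x7000 [P=0 RW=0 US=0 PS=0]
  → PAGE_NOT_PRESENT  (2 entries read)
#2 VA=0x1C0FA92 (r,kernel):
  L0: frame=0x28 idx=14 entry=0x31007 [P=1 RW=1 US=1 PS=0]
  L1: frame=0x31 idx=15 entry=0x33007 [P=1 RW=1 US=1 PS=0]
  → PA=0x33A92  (2 entries read)
#3 VA=0x1006238 (r,kernel):
  L0: frame=0x28 idx=8 entry=0x35007 [P=1 RW=1 US=1 PS=0]
  L1: frame=0x35 idx=6 entry=0x39007 [P=1 RW=1 US=1 PS=0]
  → PA=0x39238  (2 entries read)

Access #3 fault: NONE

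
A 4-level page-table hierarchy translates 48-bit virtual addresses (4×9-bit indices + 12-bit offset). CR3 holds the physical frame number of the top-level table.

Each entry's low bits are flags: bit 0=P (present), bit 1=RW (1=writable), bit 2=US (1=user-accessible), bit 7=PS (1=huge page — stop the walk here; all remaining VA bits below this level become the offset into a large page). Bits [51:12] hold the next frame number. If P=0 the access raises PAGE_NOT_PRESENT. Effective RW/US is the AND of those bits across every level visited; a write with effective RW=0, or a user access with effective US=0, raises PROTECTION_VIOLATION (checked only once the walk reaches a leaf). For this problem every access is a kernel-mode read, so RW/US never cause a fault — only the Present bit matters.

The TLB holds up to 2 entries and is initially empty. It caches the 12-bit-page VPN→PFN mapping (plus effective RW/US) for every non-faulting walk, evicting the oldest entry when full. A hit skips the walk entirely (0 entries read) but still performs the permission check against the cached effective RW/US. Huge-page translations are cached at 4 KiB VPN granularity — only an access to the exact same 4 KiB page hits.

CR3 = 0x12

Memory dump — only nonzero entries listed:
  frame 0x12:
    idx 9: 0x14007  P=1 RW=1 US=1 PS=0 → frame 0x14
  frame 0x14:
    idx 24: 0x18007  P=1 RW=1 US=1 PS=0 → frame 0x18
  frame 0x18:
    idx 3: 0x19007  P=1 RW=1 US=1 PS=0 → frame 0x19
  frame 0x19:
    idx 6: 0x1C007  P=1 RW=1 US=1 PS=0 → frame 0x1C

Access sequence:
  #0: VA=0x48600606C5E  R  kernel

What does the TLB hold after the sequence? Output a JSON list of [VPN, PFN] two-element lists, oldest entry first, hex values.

Walk each access:
#0 VA=0x48600606C5E (r,kernel):
  L0 @0x12[9] → 0x14007  P=1,RW=1,US=1,PS=0
  L1 @0x14[24] → 0x18007  P=1,RW=1,US=1,PS=0
  L2 @0x18[3] → 0x19007  P=1,RW=1,US=1,PS=0
  L3 @0x19[6] → 0x1C007  P=1,RW=1,US=1,PS=0
  ⇒ phys 0x1CC5E  [4 reads]

TLB: [["0x48600606", "0x1C"]]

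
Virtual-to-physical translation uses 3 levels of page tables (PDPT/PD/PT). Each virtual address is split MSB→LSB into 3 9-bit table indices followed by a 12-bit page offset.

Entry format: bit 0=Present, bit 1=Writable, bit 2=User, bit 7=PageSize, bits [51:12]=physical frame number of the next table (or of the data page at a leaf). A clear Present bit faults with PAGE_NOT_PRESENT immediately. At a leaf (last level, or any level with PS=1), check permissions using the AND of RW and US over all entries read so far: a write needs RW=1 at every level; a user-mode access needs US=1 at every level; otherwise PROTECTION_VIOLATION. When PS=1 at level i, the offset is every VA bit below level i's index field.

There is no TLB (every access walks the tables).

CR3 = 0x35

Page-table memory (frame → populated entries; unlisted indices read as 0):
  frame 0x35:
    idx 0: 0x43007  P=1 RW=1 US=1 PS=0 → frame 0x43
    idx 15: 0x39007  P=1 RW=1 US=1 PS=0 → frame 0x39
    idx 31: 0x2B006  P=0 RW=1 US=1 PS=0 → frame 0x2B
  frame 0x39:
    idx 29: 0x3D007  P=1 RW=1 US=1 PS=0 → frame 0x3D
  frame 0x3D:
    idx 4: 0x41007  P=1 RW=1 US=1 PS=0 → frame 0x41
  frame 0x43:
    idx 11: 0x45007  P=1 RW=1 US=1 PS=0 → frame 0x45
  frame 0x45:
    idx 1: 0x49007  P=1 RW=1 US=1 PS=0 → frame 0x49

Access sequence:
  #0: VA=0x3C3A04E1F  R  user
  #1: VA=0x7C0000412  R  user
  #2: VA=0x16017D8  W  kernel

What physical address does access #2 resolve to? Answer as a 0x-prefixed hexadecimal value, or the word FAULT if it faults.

Per-access translation:
#0 VA=0x3C3A04E1F (r,user):
  lvl0: tbl 0x35, slot 15 ⇒ 0x39007 (P1/RW1/US1/PS0)
  lvl1: tbl 0x39, slot 29 ⇒ 0x3D007 (P1/RW1/US1/PS0)
  lvl2: tbl 0x3D, slot 4 ⇒ 0x41007 (P1/RW1/US1/PS0)
  → PA=0x41E1F  (3 entries read)
#1 VA=0x7C0000412 (r,user):
  lvl0: tbl 0x35, slot 31 ⇒ 0x2B006 (P0/RW1/US1/PS0)
  → PAGE_NOT_PRESENT  (1 entries read)
#2 VA=0x16017D8 (w,kernel):
  lvl0: tbl 0x35, slot 0 ⇒ 0x43007 (P1/RW1/US1/PS0)
  lvl1: tbl 0x43, slot 11 ⇒ 0x45007 (P1/RW1/US1/PS0)
  lvl2: tbl 0x45, slot 1 ⇒ 0x49007 (P1/RW1/US1/PS0)
  → PA=0x497D8  (3 entries read)

Access #2 PA: 0x497D8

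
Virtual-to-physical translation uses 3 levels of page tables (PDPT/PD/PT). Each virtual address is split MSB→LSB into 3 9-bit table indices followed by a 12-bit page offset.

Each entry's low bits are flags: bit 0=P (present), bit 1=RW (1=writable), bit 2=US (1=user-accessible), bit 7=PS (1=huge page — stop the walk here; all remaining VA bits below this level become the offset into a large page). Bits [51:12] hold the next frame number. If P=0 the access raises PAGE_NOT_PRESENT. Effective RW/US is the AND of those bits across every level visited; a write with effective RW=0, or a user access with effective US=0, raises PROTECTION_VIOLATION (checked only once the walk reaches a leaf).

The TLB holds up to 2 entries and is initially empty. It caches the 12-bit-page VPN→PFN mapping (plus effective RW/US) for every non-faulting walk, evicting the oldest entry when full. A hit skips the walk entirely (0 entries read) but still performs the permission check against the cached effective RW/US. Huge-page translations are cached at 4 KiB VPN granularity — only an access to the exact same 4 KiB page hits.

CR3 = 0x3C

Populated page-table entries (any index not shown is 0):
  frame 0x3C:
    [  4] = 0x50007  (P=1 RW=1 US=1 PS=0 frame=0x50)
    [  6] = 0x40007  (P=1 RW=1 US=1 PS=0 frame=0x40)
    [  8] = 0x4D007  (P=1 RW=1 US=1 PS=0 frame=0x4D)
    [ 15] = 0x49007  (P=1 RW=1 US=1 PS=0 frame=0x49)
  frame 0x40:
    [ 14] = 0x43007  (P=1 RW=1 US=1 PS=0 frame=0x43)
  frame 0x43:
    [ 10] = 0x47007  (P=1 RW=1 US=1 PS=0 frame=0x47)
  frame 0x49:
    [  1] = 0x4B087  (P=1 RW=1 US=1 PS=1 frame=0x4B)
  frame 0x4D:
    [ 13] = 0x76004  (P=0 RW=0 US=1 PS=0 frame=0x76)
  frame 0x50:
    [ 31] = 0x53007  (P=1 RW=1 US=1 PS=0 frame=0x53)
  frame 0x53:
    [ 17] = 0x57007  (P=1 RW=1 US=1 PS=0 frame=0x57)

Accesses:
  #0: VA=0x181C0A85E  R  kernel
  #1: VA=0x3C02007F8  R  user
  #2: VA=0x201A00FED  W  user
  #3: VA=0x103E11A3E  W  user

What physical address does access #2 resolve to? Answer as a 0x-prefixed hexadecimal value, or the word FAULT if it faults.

Trace:
#0 VA=0x181C0A85E (r,kernel):
  L0: frame=0x3C idx=6 entry=0x40007 [P=1 RW=1 US=1 PS=0]
  L1: frame=0x40 idx=14 entry=0x43007 [P=1 RW=1 US=1 PS=0]
  L2: frame=0x43 idx=10 entry=0x47007 [P=1 RW=1 US=1 PS=0]
  ⇒ phys 0x4785E  [3 reads]
#1 VA=0x3C02007F8 (r,user):
  L0: frame=0x3C idx=15 entry=0x49007 [P=1 RW=1 US=1 PS=0]
  L1: frame=0x49 idx=1 entry=0x4B087 [P=1 RW=1 US=1 PS=1]
  ⇒ phys 0x4B7F8 (huge @L1)  [2 reads]
#2 VA=0x201A00FED (w,user):
  L0: frame=0x3C idx=8 entry=0x4D007 [P=1 RW=1 US=1 PS=0]
  L1: frame=0x4D idx=13 entry=0x76004 [P=0 RW=0 US=1 PS=0]
  ⇒ fault: PAGE_NOT_PRESENT  — 2 lookups
#3 VA=0x103E11A3E (w,user):
  L0: frame=0x3C idx=4 entry=0x50007 [P=1 RW=1 US=1 PS=0]
  L1: frame=0x50 idx=31 entry=0x53007 [P=1 RW=1 US=1 PS=0]
  L2: frame=0x53 idx=17 entry=0x57007 [P=1 RW=1 US=1 PS=0]
  ⇒ phys 0x57A3E  [3 reads]

Access #2 PA: FAULT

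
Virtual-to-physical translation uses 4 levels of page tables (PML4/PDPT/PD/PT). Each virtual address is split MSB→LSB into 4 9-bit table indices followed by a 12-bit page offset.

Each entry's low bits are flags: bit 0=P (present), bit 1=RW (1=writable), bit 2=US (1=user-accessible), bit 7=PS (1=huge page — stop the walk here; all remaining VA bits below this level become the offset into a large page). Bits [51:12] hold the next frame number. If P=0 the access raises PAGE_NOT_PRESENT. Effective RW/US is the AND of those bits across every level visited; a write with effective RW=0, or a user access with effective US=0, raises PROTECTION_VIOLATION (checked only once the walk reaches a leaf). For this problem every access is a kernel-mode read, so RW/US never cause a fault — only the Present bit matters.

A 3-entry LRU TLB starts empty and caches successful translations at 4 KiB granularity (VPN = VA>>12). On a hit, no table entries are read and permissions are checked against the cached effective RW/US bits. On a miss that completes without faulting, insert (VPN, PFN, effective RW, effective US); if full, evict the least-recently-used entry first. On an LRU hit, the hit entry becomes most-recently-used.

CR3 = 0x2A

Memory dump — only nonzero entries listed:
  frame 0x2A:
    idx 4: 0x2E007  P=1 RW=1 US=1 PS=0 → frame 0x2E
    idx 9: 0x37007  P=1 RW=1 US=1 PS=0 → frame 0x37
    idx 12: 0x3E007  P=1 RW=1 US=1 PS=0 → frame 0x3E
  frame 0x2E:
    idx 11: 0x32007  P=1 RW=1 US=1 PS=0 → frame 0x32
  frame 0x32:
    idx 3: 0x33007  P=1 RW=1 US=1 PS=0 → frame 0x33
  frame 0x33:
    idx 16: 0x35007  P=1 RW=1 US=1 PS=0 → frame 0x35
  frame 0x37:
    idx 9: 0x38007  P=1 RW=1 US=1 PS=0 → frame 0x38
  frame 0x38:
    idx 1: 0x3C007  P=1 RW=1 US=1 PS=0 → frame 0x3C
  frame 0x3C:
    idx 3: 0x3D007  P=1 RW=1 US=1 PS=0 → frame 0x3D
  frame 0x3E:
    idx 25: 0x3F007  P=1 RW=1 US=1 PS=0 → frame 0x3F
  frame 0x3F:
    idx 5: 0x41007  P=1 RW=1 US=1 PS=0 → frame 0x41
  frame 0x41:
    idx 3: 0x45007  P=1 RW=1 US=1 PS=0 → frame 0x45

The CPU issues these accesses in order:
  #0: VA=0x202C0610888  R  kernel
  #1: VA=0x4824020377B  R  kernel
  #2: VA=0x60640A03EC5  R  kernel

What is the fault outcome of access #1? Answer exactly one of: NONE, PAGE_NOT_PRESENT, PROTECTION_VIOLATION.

Per-access translation:
#0 VA=0x202C0610888 (r,kernel):
  L0 @0x2A[4] → 0x2E007  P=1,RW=1,US=1,PS=0
  L1 @0x2E[11] → 0x32007  P=1,RW=1,US=1,PS=0
  L2 @0x32[3] → 0x33007  P=1,RW=1,US=1,PS=0
  L3 @0x33[16] → 0x35007  P=1,RW=1,US=1,PS=0
  ✓ 0x35888  — 4 lookups
#1 VA=0x4824020377B (r,kernel):
  L0 @0x2A[9] → 0x37007  P=1,RW=1,US=1,PS=0
  L1 @0x37[9] → 0x38007  P=1,RW=1,US=1,PS=0
  L2 @0x38[1] → 0x3C007  P=1,RW=1,US=1,PS=0
  L3 @0x3C[3] → 0x3D007  P=1,RW=1,US=1,PS=0
  ✓ 0x3D77B  — 4 lookups
#2 VA=0x60640A03EC5 (r,kernel):
  L0 @0x2A[12] → 0x3E007  P=1,RW=1,US=1,PS=0
  L1 @0x3E[25] → 0x3F007  P=1,RW=1,US=1,PS=0
  L2 @0x3F[5] → 0x41007  P=1,RW=1,US=1,PS=0
  L3 @0x41[3] → 0x45007  P=1,RW=1,US=1,PS=0
  ✓ 0x45EC5  — 4 lookups

Access #1 fault: NONE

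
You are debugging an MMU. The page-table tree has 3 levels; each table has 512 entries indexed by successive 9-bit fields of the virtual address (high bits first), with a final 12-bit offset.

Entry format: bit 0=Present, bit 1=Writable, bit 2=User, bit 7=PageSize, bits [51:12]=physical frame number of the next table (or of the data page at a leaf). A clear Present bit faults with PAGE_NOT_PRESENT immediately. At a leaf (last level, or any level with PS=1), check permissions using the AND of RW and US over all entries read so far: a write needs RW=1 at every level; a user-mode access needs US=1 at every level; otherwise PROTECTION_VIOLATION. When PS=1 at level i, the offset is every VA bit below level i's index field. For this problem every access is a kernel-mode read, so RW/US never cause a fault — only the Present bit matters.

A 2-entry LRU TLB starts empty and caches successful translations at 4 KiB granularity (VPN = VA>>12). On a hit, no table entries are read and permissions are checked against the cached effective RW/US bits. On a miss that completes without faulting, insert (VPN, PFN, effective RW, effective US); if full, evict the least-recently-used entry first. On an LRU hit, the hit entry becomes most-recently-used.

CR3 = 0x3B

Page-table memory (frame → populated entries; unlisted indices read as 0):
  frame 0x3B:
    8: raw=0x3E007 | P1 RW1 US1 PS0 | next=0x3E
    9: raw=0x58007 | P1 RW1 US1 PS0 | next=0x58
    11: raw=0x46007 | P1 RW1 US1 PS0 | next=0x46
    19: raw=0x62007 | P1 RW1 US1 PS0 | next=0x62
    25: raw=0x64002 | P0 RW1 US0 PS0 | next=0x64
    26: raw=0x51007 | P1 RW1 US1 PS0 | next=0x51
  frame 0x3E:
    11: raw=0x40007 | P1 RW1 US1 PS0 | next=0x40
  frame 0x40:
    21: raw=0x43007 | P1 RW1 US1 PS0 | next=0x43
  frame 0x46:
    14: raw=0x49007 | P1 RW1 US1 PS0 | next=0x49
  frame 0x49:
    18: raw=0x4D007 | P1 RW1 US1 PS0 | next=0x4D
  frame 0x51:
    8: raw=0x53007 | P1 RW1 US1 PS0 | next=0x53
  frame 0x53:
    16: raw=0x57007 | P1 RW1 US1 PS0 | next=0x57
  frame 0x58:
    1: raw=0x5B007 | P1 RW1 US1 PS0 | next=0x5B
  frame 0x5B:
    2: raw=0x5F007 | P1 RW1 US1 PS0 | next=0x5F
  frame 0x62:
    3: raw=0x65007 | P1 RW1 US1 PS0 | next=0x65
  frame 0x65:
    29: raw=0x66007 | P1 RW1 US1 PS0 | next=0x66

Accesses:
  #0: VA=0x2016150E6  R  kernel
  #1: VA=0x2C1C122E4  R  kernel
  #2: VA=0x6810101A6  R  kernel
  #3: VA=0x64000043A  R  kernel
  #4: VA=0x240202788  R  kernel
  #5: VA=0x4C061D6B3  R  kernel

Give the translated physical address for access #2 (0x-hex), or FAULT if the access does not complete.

Per-access translation:
#0 VA=0x2016150E6 (r,kernel):
  L0: frame=0x3B idx=8 entry=0x3E007 [P=1 RW=1 US=1 PS=0]
  L1: frame=0x3E idx=11 entry=0x40007 [P=1 RW=1 US=1 PS=0]
  L2: frame=0x40 idx=21 entry=0x43007 [P=1 RW=1 US=1 PS=0]
  → PA=0x430E6  (3 entries read)
#1 VA=0x2C1C122E4 (r,kernel):
  L0: frame=0x3B idx=11 entry=0x46007 [P=1 RW=1 US=1 PS=0]
  L1: frame=0x46 idx=14 entry=0x49007 [P=1 RW=1 US=1 PS=0]
  L2: frame=0x49 idx=18 entry=0x4D007 [P=1 RW=1 US=1 PS=0]
  → PA=0x4D2E4  (3 entries read)
#2 VA=0x6810101A6 (r,kernel):
  L0: frame=0x3B idx=26 entry=0x51007 [P=1 RW=1 US=1 PS=0]
  L1: frame=0x51 idx=8 entry=0x53007 [P=1 RW=1 US=1 PS=0]
  L2: frame=0x53 idx=16 entry=0x57007 [P=1 RW=1 US=1 PS=0]
  → PA=0x571A6  (3 entries read)
#3 VA=0x64000043A (r,kernel):
  L0: frame=0x3B idx=25 entry=0x64002 [P=0 RW=1 US=0 PS=0]
  → PAGE_NOT_PRESENT  (1 entries read)
#4 VA=0x240202788 (r,kernel):
  L0: frame=0x3B idx=9 entry=0x58007 [P=1 RW=1 US=1 PS=0]
  L1: frame=0x58 idx=1 entry=0x5B007 [P=1 RW=1 US=1 PS=0]
  L2: frame=0x5B idx=2 entry=0x5F007 [P=1 RW=1 US=1 PS=0]
  → PA=0x5F788  (3 entries read)
#5 VA=0x4C061D6B3 (r,kernel):
  L0: frame=0x3B idx=19 entry=0x62007 [P=1 RW=1 US=1 PS=0]
  L1: frame=0x62 idx=3 entry=0x65007 [P=1 RW=1 US=1 PS=0]
  L2: frame=0x65 idx=29 entry=0x66007 [P=1 RW=1 US=1 PS=0]
  → PA=0x666B3  (3 entries read)

Access #2 PA: 0x571A6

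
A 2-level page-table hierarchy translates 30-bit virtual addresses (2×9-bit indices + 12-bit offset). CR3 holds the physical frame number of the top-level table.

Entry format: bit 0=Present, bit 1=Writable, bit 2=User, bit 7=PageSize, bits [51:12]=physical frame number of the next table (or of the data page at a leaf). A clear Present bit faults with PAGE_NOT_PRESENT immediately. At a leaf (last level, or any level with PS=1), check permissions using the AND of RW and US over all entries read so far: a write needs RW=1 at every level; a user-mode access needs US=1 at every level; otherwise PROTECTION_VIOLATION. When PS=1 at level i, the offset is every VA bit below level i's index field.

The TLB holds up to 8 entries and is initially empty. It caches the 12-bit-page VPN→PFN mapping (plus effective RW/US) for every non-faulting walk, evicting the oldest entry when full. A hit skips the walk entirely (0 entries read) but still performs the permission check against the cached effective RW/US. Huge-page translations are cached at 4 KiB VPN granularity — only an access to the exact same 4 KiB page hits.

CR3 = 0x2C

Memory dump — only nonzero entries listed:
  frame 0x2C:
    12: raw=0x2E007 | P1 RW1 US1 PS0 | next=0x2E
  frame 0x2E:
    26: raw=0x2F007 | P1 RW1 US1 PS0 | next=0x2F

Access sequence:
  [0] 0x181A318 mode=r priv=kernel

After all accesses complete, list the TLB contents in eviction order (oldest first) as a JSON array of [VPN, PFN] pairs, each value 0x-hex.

Per-access translation:
#0 VA=0x181A318 (r,kernel):
  [0] read 0x2C idx=12: raw=0x2E007 flags P=1 W=1 U=1 S=0
  [1] read 0x2E idx=26: raw=0x2F007 flags P=1 W=1 U=1 S=0
  ✓ 0x2F318  — 2 lookups

TLB: [["0x181A", "0x2F"]]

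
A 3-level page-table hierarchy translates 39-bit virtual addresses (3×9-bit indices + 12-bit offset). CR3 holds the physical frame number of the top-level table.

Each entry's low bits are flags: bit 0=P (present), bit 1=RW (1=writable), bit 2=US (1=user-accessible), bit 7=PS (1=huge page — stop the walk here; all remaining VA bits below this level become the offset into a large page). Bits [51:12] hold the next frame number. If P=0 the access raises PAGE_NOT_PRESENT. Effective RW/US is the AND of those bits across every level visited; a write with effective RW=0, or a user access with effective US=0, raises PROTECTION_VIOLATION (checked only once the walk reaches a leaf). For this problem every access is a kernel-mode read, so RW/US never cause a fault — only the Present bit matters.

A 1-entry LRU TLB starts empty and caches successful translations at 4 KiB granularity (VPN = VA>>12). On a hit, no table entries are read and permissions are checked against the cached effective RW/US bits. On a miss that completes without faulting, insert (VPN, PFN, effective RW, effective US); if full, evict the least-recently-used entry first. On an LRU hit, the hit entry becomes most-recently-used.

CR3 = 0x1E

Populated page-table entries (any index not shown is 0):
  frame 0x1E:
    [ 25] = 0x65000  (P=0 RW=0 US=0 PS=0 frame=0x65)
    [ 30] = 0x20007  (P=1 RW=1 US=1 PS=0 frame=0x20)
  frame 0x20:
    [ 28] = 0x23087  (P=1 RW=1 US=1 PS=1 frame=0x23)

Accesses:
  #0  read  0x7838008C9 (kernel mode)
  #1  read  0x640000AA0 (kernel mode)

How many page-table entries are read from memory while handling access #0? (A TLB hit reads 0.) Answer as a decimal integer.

Walk each access:
#0 VA=0x7838008C9 (r,kernel):
  L0: frame=0x1E idx=30 entry=0x20007 [P=1 RW=1 US=1 PS=0]
  L1: frame=0x20 idx=28 entry=0x23087 [P=1 RW=1 US=1 PS=1]
  ✓ 0x238C9 (huge @L1)  — 2 lookups
#1 VA=0x640000AA0 (r,kernel):
  L0: frame=0x1E idx=25 entry=0x65000 [P=0 RW=0 US=0 PS=0]
  → PAGE_NOT_PRESENT  (1 entries read)

Entries read for #0: 2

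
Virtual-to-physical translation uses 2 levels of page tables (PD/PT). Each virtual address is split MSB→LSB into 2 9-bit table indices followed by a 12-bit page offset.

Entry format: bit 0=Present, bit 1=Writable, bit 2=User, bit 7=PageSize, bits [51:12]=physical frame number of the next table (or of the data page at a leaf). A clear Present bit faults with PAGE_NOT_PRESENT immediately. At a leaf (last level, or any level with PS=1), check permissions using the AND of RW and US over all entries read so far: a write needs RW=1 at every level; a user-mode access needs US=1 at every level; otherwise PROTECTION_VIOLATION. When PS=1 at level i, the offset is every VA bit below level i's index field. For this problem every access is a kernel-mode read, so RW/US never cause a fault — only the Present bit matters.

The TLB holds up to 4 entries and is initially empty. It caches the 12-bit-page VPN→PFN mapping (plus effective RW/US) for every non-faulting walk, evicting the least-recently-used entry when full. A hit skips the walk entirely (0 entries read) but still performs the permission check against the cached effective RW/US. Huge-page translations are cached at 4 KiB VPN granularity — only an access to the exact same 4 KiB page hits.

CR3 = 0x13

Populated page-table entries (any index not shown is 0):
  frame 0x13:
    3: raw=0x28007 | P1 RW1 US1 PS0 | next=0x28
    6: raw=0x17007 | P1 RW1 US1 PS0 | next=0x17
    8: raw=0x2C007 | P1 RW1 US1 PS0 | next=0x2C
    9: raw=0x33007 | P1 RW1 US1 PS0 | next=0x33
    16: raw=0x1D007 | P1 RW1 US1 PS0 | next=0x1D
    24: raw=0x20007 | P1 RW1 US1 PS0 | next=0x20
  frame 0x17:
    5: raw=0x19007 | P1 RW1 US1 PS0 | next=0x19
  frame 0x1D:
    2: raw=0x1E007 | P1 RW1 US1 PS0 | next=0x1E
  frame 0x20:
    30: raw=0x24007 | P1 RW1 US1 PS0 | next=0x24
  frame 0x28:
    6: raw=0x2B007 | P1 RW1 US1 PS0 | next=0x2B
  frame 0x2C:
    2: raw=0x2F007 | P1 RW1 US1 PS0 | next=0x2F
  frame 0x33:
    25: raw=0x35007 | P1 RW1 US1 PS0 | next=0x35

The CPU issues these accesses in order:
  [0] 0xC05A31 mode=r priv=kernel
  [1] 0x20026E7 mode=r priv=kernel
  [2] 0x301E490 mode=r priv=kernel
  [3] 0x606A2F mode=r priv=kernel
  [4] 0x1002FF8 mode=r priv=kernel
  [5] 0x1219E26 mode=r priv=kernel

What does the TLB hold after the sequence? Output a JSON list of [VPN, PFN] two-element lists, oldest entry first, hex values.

Trace:
#0 VA=0xC05A31 (r,kernel):
  L0 @0x13[6] → 0x17007  P=1,RW=1,US=1,PS=0
  L1 @0x17[5] → 0x19007  P=1,RW=1,US=1,PS=0
  ⇒ phys 0x19A31  [2 reads]
#1 VA=0x20026E7 (r,kernel):
  L0 @0x13[16] → 0x1D007  P=1,RW=1,US=1,PS=0
  L1 @0x1D[2] → 0x1E007  P=1,RW=1,US=1,PS=0
  ⇒ phys 0x1E6E7  [2 reads]
#2 VA=0x301E490 (r,kernel):
  L0 @0x13[24] → 0x20007  P=1,RW=1,US=1,PS=0
  L1 @0x20[30] → 0x24007  P=1,RW=1,US=1,PS=0
  ⇒ phys 0x24490  [2 reads]
#3 VA=0x606A2F (r,kernel):
  L0 @0x13[3] → 0x28007  P=1,RW=1,US=1,PS=0
  L1 @0x28[6] → 0x2B007  P=1,RW=1,US=1,PS=0
  ⇒ phys 0x2BA2F  [2 reads]
#4 VA=0x1002FF8 (r,kernel):
  L0 @0x13[8] → 0x2C007  P=1,RW=1,US=1,PS=0
  L1 @0x2C[2] → 0x2F007  P=1,RW=1,US=1,PS=0
  ⇒ phys 0x2FFF8  [2 reads]
#5 VA=0x1219E26 (r,kernel):
  L0 @0x13[9] → 0x33007  P=1,RW=1,US=1,PS=0
  L1 @0x33[25] → 0x35007  P=1,RW=1,US=1,PS=0
  ⇒ phys 0x35E26  [2 reads]

TLB: [["0x301E", "0x24"], ["0x606", "0x2B"], ["0x1002", "0x2F"], ["0x1219", "0x35"]]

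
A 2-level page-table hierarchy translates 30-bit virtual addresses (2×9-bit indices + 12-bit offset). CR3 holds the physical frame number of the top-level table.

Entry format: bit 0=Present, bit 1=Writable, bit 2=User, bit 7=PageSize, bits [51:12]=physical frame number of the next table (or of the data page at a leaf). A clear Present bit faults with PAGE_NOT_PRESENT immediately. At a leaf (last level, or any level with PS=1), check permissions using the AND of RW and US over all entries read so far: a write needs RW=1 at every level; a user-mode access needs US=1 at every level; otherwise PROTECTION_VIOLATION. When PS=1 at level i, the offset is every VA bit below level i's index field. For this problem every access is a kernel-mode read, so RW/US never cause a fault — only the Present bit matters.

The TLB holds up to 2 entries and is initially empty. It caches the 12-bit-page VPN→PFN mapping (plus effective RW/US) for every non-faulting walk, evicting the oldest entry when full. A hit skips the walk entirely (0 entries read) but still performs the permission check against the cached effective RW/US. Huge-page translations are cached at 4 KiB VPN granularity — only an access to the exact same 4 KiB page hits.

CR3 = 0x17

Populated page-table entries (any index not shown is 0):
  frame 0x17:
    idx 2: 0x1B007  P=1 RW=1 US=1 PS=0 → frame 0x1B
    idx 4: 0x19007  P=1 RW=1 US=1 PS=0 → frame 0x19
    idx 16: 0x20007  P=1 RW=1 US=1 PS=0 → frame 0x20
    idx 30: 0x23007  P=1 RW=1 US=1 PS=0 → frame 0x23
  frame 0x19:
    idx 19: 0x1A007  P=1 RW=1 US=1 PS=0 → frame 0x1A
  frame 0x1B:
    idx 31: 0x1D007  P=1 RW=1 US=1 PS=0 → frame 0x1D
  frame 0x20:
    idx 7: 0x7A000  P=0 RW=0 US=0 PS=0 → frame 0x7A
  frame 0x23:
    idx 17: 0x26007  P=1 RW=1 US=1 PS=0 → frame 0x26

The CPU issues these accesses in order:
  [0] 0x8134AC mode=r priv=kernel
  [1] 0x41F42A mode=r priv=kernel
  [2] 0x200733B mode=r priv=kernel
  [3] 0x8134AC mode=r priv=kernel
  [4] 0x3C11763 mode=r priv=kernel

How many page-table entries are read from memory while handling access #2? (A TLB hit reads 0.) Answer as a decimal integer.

Trace:
#0 VA=0x8134AC (r,kernel):
  [0] read 0x17 idx=4: raw=0x19007 flags P=1 W=1 U=1 S=0
  [1] read 0x19 idx=19: raw=0x1A007 flags P=1 W=1 U=1 S=0
  → PA=0x1A4AC  (2 entries read)
#1 VA=0x41F42A (r,kernel):
  [0] read 0x17 idx=2: raw=0x1B007 flags P=1 W=1 U=1 S=0
  [1] read 0x1B idx=31: raw=0x1D007 flags P=1 W=1 U=1 S=0
  → PA=0x1D42A  (2 entries read)
#2 VA=0x200733B (r,kernel):
  [0] read 0x17 idx=16: raw=0x20007 flags P=1 W=1 U=1 S=0
  [1] read 0x20 idx=7: raw=0x7A000 flags P=0 W=0 U=0 S=0
  ⇒ fault: PAGE_NOT_PRESENT  — 2 lookups
#3 VA=0x8134AC (r,kernel):
  TLB hit vpn=0x813 → PA=0x1A4AC
#4 VA=0x3C11763 (r,kernel):
  [0] read 0x17 idx=30: raw=0x23007 flags P=1 W=1 U=1 S=0
  [1] read 0x23 idx=17: raw=0x26007 flags P=1 W=1 U=1 S=0
  → PA=0x26763  (2 entries read)

Entries read for #2: 2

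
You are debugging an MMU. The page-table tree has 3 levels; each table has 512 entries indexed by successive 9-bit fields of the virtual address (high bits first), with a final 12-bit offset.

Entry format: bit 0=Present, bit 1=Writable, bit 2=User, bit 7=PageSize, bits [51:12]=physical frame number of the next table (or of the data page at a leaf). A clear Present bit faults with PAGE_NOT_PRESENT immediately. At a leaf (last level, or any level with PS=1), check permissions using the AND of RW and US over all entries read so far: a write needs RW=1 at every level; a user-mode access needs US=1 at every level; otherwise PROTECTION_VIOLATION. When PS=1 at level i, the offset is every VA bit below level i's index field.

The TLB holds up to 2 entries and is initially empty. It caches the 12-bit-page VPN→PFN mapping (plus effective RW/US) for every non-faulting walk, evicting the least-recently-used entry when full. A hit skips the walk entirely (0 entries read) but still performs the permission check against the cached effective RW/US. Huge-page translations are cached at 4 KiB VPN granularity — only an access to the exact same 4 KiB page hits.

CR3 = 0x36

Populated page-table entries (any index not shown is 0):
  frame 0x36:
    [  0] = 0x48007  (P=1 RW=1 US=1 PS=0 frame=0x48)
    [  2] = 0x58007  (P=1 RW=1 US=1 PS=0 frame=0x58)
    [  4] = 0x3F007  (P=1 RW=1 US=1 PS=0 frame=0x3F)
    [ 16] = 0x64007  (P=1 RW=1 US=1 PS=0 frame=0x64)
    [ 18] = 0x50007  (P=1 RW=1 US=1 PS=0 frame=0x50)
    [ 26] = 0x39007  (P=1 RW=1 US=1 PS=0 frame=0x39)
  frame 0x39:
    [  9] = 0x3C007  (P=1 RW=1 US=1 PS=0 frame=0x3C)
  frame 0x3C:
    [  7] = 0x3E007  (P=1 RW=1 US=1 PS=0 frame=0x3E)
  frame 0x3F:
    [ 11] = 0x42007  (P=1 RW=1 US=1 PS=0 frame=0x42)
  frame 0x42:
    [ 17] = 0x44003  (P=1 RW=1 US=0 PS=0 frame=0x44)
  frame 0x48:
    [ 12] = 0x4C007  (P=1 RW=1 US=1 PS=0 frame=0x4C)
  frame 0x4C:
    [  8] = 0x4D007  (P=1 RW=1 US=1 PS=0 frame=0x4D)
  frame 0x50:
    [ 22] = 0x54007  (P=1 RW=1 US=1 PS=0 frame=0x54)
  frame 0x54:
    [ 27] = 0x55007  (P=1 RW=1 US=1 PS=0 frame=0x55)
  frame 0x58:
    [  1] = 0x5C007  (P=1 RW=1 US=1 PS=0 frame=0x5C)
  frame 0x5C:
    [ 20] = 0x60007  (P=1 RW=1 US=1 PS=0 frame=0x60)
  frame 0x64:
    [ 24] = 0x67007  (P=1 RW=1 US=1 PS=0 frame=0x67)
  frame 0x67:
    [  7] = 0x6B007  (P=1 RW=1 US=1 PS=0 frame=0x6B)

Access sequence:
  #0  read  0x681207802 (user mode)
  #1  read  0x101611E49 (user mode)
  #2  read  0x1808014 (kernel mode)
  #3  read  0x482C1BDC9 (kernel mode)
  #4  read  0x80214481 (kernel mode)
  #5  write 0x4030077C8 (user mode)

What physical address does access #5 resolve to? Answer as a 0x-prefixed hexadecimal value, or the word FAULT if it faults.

Per-access translation:
#0 VA=0x681207802 (r,user):
  lvl0: tbl 0x36, slot 26 ⇒ 0x39007 (P1/RW1/US1/PS0)
  lvl1: tbl 0x39, slot 9 ⇒ 0x3C007 (P1/RW1/US1/PS0)
  lvl2: tbl 0x3C, slot 7 ⇒ 0x3E007 (P1/RW1/US1/PS0)
  → PA=0x3E802  (3 entries read)
#1 VA=0x101611E49 (r,user):
  lvl0: tbl 0x36, slot 4 ⇒ 0x3F007 (P1/RW1/US1/PS0)
  lvl1: tbl 0x3F, slot 11 ⇒ 0x42007 (P1/RW1/US1/PS0)
  lvl2: tbl 0x42, slot 17 ⇒ 0x44003 (P1/RW1/US0/PS0)
  → PROTECTION_VIOLATION  (3 entries read)
#2 VA=0x1808014 (r,kernel):
  lvl0: tbl 0x36, slot 0 ⇒ 0x48007 (P1/RW1/US1/PS0)
  lvl1: tbl 0x48, slot 12 ⇒ 0x4C007 (P1/RW1/US1/PS0)
  lvl2: tbl 0x4C, slot 8 ⇒ 0x4D007 (P1/RW1/US1/PS0)
  → PA=0x4D014  (3 entries read)
#3 VA=0x482C1BDC9 (r,kernel):
  lvl0: tbl 0x36, slot 18 ⇒ 0x50007 (P1/RW1/US1/PS0)
  lvl1: tbl 0x50, slot 22 ⇒ 0x54007 (P1/RW1/US1/PS0)
  lvl2: tbl 0x54, slot 27 ⇒ 0x55007 (P1/RW1/US1/PS0)
  → PA=0x55DC9  (3 entries read)
#4 VA=0x80214481 (r,kernel):
  lvl0: tbl 0x36, slot 2 ⇒ 0x58007 (P1/RW1/US1/PS0)
  lvl1: tbl 0x58, slot 1 ⇒ 0x5C007 (P1/RW1/US1/PS0)
  lvl2: tbl 0x5C, slot 20 ⇒ 0x60007 (P1/RW1/US1/PS0)
  → PA=0x60481  (3 entries read)
#5 VA=0x4030077C8 (w,user):
  lvl0: tbl 0x36, slot 16 ⇒ 0x64007 (P1/RW1/US1/PS0)
  lvl1: tbl 0x64, slot 24 ⇒ 0x67007 (P1/RW1/US1/PS0)
  lvl2: tbl 0x67, slot 7 ⇒ 0x6B007 (P1/RW1/US1/PS0)
  → PA=0x6B7C8  (3 entries read)

Access #5 PA: 0x6B7C8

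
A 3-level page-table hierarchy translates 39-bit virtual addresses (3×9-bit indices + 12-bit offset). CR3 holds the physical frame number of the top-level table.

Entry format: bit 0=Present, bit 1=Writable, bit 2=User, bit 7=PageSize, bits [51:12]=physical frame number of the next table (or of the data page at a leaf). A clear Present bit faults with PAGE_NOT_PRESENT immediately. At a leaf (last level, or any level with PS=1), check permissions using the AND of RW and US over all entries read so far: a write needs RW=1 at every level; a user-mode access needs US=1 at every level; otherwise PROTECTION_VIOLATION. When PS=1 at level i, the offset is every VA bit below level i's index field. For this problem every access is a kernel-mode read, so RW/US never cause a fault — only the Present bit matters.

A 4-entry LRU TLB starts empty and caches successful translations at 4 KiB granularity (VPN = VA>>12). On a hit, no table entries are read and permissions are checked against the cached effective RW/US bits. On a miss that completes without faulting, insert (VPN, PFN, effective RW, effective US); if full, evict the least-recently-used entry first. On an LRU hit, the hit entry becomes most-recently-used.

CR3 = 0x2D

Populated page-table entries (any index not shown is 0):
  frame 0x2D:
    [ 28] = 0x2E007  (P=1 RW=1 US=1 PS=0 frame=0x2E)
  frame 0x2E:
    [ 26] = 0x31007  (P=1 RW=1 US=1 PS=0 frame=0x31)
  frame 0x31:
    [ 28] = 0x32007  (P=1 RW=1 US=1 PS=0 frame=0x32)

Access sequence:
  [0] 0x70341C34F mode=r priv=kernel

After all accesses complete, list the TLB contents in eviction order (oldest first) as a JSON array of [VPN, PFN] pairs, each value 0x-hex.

Trace:
#0 VA=0x70341C34F (r,kernel):
  lvl0: tbl 0x2D, slot 28 ⇒ 0x2E007 (P1/RW1/US1/PS0)
  lvl1: tbl 0x2E, slot 26 ⇒ 0x31007 (P1/RW1/US1/PS0)
  lvl2: tbl 0x31, slot 28 ⇒ 0x32007 (P1/RW1/US1/PS0)
  ⇒ phys 0x3234F  [3 reads]

TLB: [["0x70341C", "0x32"]]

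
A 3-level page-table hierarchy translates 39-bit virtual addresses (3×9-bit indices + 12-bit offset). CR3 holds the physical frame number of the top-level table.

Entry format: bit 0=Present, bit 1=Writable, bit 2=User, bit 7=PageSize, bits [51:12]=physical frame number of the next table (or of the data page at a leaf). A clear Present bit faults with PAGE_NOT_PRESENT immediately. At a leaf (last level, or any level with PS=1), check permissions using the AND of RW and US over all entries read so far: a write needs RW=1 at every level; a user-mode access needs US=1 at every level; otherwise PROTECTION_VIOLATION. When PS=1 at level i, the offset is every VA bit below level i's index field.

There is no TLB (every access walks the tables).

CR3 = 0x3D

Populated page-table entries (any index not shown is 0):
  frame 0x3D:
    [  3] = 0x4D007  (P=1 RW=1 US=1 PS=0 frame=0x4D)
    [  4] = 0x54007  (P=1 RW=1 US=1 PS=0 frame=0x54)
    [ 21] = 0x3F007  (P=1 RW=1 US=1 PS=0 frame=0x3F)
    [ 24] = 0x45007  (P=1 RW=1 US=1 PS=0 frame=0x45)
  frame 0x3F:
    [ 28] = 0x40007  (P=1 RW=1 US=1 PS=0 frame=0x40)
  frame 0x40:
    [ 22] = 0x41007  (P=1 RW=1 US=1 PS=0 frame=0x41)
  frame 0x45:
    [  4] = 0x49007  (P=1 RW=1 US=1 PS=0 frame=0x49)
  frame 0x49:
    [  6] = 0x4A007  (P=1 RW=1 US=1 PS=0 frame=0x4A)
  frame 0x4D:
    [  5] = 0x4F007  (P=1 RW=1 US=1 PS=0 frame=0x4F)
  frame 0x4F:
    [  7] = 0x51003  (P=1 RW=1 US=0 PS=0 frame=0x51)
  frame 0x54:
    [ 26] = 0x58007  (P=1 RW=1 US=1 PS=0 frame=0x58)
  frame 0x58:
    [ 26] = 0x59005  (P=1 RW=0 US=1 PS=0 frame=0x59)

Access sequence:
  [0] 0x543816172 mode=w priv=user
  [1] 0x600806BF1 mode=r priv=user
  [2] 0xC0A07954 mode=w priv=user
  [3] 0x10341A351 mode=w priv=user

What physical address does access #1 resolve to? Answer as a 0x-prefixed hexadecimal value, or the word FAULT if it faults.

Per-access translation:
#0 VA=0x543816172 (w,user):
  L0: frame=0x3D idx=21 entry=0x3F007 [P=1 RW=1 US=1 PS=0]
  L1: frame=0x3F idx=28 entry=0x40007 [P=1 RW=1 US=1 PS=0]
  L2: frame=0x40 idx=22 entry=0x41007 [P=1 RW=1 US=1 PS=0]
  ✓ 0x41172  — 3 lookups
#1 VA=0x600806BF1 (r,user):
  L0: frame=0x3D idx=24 entry=0x45007 [P=1 RW=1 US=1 PS=0]
  L1: frame=0x45 idx=4 entry=0x49007 [P=1 RW=1 US=1 PS=0]
  L2: frame=0x49 idx=6 entry=0x4A007 [P=1 RW=1 US=1 PS=0]
  ✓ 0x4ABF1  — 3 lookups
#2 VA=0xC0A07954 (w,user):
  L0: frame=0x3D idx=3 entry=0x4D007 [P=1 RW=1 US=1 PS=0]
  L1: frame=0x4D idx=5 entry=0x4F007 [P=1 RW=1 US=1 PS=0]
  L2: frame=0x4F idx=7 entry=0x51003 [P=1 RW=1 US=0 PS=0]
  → PROTECTION_VIOLATION  (3 entries read)
#3 VA=0x10341A351 (w,user):
  L0: frame=0x3D idx=4 entry=0x54007 [P=1 RW=1 US=1 PS=0]
  L1: frame=0x54 idx=26 entry=0x58007 [P=1 RW=1 US=1 PS=0]
  L2: frame=0x58 idx=26 entry=0x59005 [P=1 RW=0 US=1 PS=0]
  → PROTECTION_VIOLATION  (3 entries read)

Access #1 PA: 0x4ABF1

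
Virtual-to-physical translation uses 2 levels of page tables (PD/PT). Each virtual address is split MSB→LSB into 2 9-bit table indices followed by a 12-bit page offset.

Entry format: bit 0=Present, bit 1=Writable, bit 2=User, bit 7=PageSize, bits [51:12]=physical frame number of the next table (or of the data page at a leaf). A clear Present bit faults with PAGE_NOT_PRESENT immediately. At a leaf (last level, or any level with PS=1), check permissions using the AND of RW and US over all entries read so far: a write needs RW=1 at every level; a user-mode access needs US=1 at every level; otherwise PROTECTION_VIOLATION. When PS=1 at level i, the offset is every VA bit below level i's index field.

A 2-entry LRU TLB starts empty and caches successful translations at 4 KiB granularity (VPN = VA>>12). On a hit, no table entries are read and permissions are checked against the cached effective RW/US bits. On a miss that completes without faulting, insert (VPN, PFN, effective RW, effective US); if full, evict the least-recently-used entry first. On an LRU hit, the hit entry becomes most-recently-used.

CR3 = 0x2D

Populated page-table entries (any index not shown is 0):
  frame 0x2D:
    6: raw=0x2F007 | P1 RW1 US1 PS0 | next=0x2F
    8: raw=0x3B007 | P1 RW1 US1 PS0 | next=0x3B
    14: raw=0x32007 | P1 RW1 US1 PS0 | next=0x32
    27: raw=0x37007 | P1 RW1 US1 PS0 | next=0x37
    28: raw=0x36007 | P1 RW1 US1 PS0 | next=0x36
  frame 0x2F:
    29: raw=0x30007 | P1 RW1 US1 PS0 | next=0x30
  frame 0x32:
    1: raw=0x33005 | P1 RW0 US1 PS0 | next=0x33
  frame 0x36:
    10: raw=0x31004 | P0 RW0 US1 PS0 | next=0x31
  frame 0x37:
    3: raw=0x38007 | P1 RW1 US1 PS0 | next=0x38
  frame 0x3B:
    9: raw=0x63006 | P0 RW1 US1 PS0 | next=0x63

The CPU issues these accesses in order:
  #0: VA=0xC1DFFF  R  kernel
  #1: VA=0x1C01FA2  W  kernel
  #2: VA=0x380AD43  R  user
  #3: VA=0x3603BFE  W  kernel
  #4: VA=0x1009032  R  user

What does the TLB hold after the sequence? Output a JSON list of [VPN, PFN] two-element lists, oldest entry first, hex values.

Per-access translation:
#0 VA=0xC1DFFF (r,kernel):
  [0] read 0x2D idx=6: raw=0x2F007 flags P=1 W=1 U=1 S=0
  [1] read 0x2F idx=29: raw=0x30007 flags P=1 W=1 U=1 S=0
  ✓ 0x30FFF  — 2 lookups
#1 VA=0x1C01FA2 (w,kernel):
  [0] read 0x2D idx=14: raw=0x32007 flags P=1 W=1 U=1 S=0
  [1] read 0x32 idx=1: raw=0x33005 flags P=1 W=0 U=1 S=0
  ⇒ fault: PROTECTION_VIOLATION  — 2 lookups
#2 VA=0x380AD43 (r,user):
  [0] read 0x2D idx=28: raw=0x36007 flags P=1 W=1 U=1 S=0
  [1] read 0x36 idx=10: raw=0x31004 flags P=0 W=0 U=1 S=0
  ⇒ fault: PAGE_NOT_PRESENT  — 2 lookups
#3 VA=0x3603BFE (w,kernel):
  [0] read 0x2D idx=27: raw=0x37007 flags P=1 W=1 U=1 S=0
  [1] read 0x37 idx=3: raw=0x38007 flags P=1 W=1 U=1 S=0
  ✓ 0x38BFE  — 2 lookups
#4 VA=0x1009032 (r,user):
  [0] read 0x2D idx=8: raw=0x3B007 flags P=1 W=1 U=1 S=0
  [1] read 0x3B idx=9: raw=0x63006 flags P=0 W=1 U=1 S=0
  ⇒ fault: PAGE_NOT_PRESENT  — 2 lookups

TLB: [["0xC1D", "0x30"], ["0x3603", "0x38"]]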